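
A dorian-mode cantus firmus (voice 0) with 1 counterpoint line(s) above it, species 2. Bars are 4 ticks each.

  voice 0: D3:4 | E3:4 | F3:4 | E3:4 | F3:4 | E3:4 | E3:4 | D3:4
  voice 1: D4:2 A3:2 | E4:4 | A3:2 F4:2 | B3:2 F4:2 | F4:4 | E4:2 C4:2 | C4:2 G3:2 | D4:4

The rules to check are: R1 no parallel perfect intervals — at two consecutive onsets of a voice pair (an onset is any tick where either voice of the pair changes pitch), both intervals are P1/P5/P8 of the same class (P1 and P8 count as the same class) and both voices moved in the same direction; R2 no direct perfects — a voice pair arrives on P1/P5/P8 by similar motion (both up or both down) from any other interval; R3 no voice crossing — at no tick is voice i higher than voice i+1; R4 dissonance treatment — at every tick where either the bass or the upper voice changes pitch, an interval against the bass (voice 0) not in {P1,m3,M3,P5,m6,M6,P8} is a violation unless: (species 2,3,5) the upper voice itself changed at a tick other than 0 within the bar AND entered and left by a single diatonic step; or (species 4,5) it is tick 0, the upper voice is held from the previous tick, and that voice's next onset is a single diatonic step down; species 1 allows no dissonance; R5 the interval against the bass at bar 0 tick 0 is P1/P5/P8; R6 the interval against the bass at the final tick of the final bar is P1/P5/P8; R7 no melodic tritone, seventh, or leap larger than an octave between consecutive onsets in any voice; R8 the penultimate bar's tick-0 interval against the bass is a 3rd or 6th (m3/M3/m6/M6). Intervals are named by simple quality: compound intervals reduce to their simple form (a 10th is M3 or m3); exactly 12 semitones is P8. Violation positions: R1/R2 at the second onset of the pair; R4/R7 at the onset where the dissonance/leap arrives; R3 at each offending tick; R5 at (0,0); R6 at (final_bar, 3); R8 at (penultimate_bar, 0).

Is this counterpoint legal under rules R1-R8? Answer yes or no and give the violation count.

No (6 violations)

bar 0: v0=D3 v1=D4 (P8)
bar 1: v0=E3 v1=E4 (P8)
bar 2: v0=F3 v1=A3 (M3)
bar 3: v0=E3 v1=B3 (P5)
bar 4: v0=F3 v1=F4 (P8)
bar 5: v0=E3 v1=E4 (P8)
bar 6: v0=E3 v1=C4 (m6)
bar 7: v0=D3 v1=D4 (P8)
  R2 @ bar1.0: D3/A3 P5 -> E3/E4 P8 similar
  R2 @ bar3.0: F3/F4 P8 -> E3/B3 P5 similar
  R7 @ bar3.0: F4->B3 leap 6st
  R4 @ bar3.2: E3/F4 m2 untreated
  R7 @ bar3.2: B3->F4 leap 6st
  R1 @ bar5.0: F3/F4 P8 -> E3/E4 P8 similar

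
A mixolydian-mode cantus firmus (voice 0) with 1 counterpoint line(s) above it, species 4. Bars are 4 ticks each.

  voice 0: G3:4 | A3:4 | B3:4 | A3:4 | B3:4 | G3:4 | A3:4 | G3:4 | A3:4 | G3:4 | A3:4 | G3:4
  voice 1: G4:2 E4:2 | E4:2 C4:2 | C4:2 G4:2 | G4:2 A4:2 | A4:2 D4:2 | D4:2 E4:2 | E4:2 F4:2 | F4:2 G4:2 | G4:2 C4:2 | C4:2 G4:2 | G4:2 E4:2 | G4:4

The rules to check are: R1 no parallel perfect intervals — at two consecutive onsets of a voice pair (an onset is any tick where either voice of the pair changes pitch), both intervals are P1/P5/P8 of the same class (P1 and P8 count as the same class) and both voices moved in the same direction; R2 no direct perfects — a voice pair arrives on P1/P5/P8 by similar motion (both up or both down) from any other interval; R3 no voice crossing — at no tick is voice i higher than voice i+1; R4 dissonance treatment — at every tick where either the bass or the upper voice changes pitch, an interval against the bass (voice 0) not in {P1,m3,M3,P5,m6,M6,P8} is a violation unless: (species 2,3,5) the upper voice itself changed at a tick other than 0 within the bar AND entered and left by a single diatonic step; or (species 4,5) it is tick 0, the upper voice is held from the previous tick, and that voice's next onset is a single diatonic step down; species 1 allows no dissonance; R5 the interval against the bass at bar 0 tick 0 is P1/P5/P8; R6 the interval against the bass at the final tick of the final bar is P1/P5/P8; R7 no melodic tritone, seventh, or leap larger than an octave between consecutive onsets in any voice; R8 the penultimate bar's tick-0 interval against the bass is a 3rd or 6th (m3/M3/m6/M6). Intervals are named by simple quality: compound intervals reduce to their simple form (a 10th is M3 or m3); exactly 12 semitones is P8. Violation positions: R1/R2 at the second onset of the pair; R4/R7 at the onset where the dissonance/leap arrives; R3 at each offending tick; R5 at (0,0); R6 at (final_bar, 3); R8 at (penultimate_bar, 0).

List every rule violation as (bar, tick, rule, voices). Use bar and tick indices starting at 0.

(2, 0, R4, (0, 1))
(3, 0, R4, (0, 1))
(4, 0, R4, (0, 1))
(7, 0, R4, (0, 1))
(8, 0, R4, (0, 1))
(9, 0, R4, (0, 1))
(10, 0, R4, (0, 1))
(10, 0, R8, (0, 1))

bar 0: v0=G3 v1=G4 downbeat P8
bar 1: v0=A3 v1=E4 downbeat P5
bar 2: v0=B3 v1=C4 downbeat m2
bar 3: v0=A3 v1=G4 downbeat m7
bar 4: v0=B3 v1=A4 downbeat m7
bar 5: v0=G3 v1=D4 downbeat P5
bar 6: v0=A3 v1=E4 downbeat P5
bar 7: v0=G3 v1=F4 downbeat m7
bar 8: v0=A3 v1=G4 downbeat m7
bar 9: v0=G3 v1=C4 downbeat P4
bar 10: v0=A3 v1=G4 downbeat m7
bar 11: v0=G3 v1=G4 downbeat P8
  -> R4 @ bar 2 tick 0 v(0, 1): B3/C4 m2 untreated
  -> R4 @ bar 3 tick 0 v(0, 1): A3/G4 m7 untreated
  -> R4 @ bar 4 tick 0 v(0, 1): B3/A4 m7 untreated
  -> R4 @ bar 7 tick 0 v(0, 1): G3/F4 m7 untreated
  -> R4 @ bar 8 tick 0 v(0, 1): A3/G4 m7 untreated
  -> R4 @ bar 9 tick 0 v(0, 1): G3/C4 P4 untreated
  -> R4 @ bar 10 tick 0 v(0, 1): A3/G4 m7 untreated
  -> R8 @ bar 10 tick 0 v(0, 1): penult m7 not 3rd/6th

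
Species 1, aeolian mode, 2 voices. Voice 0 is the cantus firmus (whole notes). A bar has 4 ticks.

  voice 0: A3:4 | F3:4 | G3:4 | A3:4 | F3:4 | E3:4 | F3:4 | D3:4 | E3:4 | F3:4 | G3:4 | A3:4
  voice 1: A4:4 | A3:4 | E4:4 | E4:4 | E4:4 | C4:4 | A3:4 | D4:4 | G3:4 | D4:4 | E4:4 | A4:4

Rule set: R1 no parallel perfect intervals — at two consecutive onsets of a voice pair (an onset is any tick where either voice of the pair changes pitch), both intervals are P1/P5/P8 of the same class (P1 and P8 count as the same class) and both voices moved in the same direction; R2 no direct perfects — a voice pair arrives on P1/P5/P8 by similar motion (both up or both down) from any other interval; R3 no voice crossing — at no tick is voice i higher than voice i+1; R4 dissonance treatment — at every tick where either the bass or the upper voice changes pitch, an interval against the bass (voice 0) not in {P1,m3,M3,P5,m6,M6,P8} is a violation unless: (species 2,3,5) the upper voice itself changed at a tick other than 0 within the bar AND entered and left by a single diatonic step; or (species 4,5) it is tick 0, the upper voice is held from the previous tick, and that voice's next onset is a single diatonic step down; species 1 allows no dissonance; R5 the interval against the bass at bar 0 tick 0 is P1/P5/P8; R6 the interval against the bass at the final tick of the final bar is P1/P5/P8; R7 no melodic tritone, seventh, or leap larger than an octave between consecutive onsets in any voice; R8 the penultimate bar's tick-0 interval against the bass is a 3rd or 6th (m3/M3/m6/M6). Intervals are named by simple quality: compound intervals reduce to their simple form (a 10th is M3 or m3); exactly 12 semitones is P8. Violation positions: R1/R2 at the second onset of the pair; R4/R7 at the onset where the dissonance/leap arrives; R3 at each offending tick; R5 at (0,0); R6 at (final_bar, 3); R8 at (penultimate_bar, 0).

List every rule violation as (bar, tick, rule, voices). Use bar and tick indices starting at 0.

bar 0: v0=A3 v1=A4 downbeat P8
bar 1: v0=F3 v1=A3 downbeat M3
bar 2: v0=G3 v1=E4 downbeat M6
bar 3: v0=A3 v1=E4 downbeat P5
bar 4: v0=F3 v1=E4 downbeat M7
bar 5: v0=E3 v1=C4 downbeat m6
bar 6: v0=F3 v1=A3 downbeat M3
bar 7: v0=D3 v1=D4 downbeat P8
bar 8: v0=E3 v1=G3 downbeat m3
bar 9: v0=F3 v1=D4 downbeat M6
bar 10: v0=G3 v1=E4 downbeat M6
bar 11: v0=A3 v1=A4 downbeat P8
  -> R4 @ bar 4 tick 0 v(0, 1): F3/E4 M7 untreated
  -> R2 @ bar 11 tick 0 v(0, 1): G3/E4 M6 -> A3/A4 P8 similar

(4, 0, R4, (0, 1))
(11, 0, R2, (0, 1))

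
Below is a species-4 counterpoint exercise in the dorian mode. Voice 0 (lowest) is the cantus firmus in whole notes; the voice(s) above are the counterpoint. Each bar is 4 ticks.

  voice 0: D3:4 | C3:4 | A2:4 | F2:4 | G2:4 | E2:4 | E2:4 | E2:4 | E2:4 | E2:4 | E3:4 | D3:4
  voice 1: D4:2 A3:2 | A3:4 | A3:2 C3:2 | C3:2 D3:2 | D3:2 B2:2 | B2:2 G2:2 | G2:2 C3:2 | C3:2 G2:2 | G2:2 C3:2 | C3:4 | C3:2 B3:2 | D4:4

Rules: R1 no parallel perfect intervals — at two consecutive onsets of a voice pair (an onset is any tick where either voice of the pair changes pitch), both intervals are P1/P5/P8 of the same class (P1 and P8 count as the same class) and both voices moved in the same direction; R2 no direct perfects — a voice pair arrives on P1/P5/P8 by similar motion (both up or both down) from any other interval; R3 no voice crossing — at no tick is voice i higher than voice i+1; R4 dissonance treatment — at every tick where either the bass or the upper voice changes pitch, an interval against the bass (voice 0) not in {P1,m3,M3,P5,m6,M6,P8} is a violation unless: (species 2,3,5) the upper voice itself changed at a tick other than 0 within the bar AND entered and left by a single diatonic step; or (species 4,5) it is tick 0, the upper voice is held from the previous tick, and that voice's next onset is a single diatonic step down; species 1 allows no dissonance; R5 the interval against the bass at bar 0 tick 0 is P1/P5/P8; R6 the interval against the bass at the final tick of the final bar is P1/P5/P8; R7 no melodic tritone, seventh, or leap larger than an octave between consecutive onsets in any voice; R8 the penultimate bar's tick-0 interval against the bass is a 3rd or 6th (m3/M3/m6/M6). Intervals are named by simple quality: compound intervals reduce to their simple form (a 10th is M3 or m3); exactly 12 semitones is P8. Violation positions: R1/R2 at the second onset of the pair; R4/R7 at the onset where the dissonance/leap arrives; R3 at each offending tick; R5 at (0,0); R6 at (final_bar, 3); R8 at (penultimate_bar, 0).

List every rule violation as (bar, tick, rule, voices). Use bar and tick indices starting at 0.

bar 0: v0=D3 v1=D4 downbeat P8
bar 1: v0=C3 v1=A3 downbeat M6
bar 2: v0=A2 v1=A3 downbeat P8
bar 3: v0=F2 v1=C3 downbeat P5
bar 4: v0=G2 v1=D3 downbeat P5
bar 5: v0=E2 v1=B2 downbeat P5
bar 6: v0=E2 v1=G2 downbeat m3
bar 7: v0=E2 v1=C3 downbeat m6
bar 8: v0=E2 v1=G2 downbeat m3
bar 9: v0=E2 v1=C3 downbeat m6
bar 10: v0=E3 v1=C3 downbeat M3
bar 11: v0=D3 v1=D4 downbeat P8
  -> R3 @ bar 10 tick 0 v(0, 1): E3 above C3
  -> R3 @ bar 10 tick 1 v(0, 1): E3 above C3
  -> R7 @ bar 10 tick 2 v(1,): C3->B3 leap 11st

(10, 0, R3, (0, 1))
(10, 1, R3, (0, 1))
(10, 2, R7, (1,))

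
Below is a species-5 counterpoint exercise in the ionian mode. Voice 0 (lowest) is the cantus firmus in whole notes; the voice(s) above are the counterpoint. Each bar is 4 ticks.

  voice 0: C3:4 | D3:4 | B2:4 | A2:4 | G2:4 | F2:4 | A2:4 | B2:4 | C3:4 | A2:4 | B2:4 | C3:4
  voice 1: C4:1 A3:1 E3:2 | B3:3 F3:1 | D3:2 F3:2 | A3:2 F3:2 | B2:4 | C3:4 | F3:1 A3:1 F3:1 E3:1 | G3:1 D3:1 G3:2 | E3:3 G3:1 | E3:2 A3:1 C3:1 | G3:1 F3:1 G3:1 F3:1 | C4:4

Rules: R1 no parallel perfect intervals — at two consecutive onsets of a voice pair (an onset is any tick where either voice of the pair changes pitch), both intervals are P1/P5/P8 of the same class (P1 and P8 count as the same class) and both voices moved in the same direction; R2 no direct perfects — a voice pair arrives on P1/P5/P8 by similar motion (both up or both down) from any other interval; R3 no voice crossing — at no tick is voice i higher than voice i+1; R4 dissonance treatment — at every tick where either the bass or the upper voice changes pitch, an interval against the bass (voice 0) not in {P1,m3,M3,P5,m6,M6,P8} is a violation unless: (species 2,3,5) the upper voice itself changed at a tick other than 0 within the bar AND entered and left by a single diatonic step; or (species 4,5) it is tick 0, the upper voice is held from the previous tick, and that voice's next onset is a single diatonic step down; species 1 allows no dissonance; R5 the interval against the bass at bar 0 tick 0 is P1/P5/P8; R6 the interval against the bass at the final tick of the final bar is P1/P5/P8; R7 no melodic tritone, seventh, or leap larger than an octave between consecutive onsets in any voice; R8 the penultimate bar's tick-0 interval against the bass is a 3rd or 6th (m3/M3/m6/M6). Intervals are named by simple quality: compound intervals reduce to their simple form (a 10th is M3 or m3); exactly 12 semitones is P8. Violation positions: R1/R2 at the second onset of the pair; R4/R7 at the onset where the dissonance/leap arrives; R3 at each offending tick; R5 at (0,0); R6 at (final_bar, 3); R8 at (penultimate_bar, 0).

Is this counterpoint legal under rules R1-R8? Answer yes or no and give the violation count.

bar 0: v0=C3 v1=C4 (P8)
bar 1: v0=D3 v1=B3 (M6)
bar 2: v0=B2 v1=D3 (m3)
bar 3: v0=A2 v1=A3 (P8)
bar 4: v0=G2 v1=B2 (M3)
bar 5: v0=F2 v1=C3 (P5)
bar 6: v0=A2 v1=F3 (m6)
bar 7: v0=B2 v1=G3 (m6)
bar 8: v0=C3 v1=E3 (M3)
bar 9: v0=A2 v1=E3 (P5)
bar 10: v0=B2 v1=G3 (m6)
bar 11: v0=C3 v1=C4 (P8)
  R7 @ bar1.3: B3->F3 leap 6st
  R4 @ bar2.2: B2/F3 TT untreated
  R7 @ bar4.0: F3->B2 leap 6st
  R1 @ bar9.0: C3/G3 P5 -> A2/E3 P5 similar
  R4 @ bar10.3: B2/F3 TT untreated
  R2 @ bar11.0: B2/F3 TT -> C3/C4 P8 similar

No (6 violations)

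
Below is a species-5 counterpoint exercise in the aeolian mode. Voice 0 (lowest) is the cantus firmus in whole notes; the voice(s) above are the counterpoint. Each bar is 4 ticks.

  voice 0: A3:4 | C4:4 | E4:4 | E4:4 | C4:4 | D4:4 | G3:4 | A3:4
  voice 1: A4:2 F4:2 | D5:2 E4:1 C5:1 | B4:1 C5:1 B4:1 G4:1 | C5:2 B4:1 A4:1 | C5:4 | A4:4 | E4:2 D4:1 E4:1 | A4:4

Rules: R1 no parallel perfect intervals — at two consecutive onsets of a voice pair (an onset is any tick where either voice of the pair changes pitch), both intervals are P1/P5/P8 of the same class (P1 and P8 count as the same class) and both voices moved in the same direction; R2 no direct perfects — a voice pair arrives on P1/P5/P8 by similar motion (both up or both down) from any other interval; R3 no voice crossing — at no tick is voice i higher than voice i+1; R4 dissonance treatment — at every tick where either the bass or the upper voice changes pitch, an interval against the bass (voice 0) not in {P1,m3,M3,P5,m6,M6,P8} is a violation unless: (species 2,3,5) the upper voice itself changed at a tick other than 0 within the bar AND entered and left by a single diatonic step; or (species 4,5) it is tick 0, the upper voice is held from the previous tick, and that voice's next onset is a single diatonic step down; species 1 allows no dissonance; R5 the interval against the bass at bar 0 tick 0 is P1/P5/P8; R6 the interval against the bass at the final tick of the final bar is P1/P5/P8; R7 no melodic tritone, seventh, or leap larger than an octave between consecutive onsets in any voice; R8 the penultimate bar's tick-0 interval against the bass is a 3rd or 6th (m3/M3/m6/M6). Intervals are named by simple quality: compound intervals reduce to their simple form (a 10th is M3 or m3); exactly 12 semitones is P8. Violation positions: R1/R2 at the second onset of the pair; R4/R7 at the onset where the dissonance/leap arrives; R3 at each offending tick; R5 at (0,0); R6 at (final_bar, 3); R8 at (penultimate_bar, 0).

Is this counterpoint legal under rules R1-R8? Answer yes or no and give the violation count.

bar 0: v0=A3 v1=A4 (P8)
bar 1: v0=C4 v1=D5 (M2)
bar 2: v0=E4 v1=B4 (P5)
bar 3: v0=E4 v1=C5 (m6)
bar 4: v0=C4 v1=C5 (P8)
bar 5: v0=D4 v1=A4 (P5)
bar 6: v0=G3 v1=E4 (M6)
bar 7: v0=A3 v1=A4 (P8)
  R4 @ bar1.0: C4/D5 M2 untreated
  R7 @ bar1.2: D5->E4 leap 10st
  R4 @ bar3.3: E4/A4 P4 untreated
  R2 @ bar7.0: G3/E4 M6 -> A3/A4 P8 similar

No (4 violations)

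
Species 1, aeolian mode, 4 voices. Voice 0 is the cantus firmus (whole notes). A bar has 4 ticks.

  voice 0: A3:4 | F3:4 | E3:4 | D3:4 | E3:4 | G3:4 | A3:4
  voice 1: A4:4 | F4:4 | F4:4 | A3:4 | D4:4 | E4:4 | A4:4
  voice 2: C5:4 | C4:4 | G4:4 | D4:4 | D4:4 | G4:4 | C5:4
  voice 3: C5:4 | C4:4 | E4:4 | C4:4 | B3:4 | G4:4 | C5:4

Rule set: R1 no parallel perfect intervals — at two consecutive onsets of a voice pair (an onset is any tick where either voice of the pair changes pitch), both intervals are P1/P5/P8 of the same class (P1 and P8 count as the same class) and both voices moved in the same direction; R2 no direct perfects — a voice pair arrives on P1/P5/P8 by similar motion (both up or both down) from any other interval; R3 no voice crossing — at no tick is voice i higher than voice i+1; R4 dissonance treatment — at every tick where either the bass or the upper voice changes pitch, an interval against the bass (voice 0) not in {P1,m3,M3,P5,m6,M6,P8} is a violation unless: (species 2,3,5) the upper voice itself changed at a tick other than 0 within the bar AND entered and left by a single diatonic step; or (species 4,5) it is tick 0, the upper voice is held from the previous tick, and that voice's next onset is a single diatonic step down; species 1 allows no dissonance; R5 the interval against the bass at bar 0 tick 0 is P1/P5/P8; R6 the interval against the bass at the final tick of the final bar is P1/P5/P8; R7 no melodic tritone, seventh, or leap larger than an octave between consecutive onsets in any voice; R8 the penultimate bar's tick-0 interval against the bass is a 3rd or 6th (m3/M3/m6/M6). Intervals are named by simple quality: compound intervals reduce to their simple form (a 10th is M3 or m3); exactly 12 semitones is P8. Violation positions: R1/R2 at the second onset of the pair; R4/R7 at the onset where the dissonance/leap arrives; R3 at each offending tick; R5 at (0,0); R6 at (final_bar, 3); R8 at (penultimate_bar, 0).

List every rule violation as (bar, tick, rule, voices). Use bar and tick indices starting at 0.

bar 0: v0=A3 v1=A4 v2=C5 v3=C5 downbeat m3
bar 1: v0=F3 v1=F4 v2=C4 v3=C4 downbeat P5
bar 2: v0=E3 v1=F4 v2=G4 v3=E4 downbeat P8
bar 3: v0=D3 v1=A3 v2=D4 v3=C4 downbeat m7
bar 4: v0=E3 v1=D4 v2=D4 v3=B3 downbeat P5
bar 5: v0=G3 v1=E4 v2=G4 v3=G4 downbeat P8
bar 6: v0=A3 v1=A4 v2=C5 v3=C5 downbeat m3
  -> R5 @ bar 0 tick 0 v(0, 2): opens on m3
  -> R5 @ bar 0 tick 0 v(0, 3): opens on m3
  -> R1 @ bar 1 tick 0 v(0, 1): A3/A4 P8 -> F3/F4 P8 similar
  -> R1 @ bar 1 tick 0 v(2, 3): C5/C5 P1 -> C4/C4 P1 similar
  -> R2 @ bar 1 tick 0 v(0, 2): A3/C5 m3 -> F3/C4 P5 similar
  -> R2 @ bar 1 tick 0 v(0, 3): A3/C5 m3 -> F3/C4 P5 similar
  -> R3 @ bar 1 tick 0 v(1, 2): F4 above C4
  -> R3 @ bar 1 tick 1 v(1, 2): F4 above C4
  -> R3 @ bar 1 tick 2 v(1, 2): F4 above C4
  -> R3 @ bar 1 tick 3 v(1, 2): F4 above C4
  -> R3 @ bar 2 tick 0 v(2, 3): G4 above E4
  -> R4 @ bar 2 tick 0 v(0, 1): E3/F4 m2 untreated
  -> R3 @ bar 2 tick 1 v(2, 3): G4 above E4
  -> R3 @ bar 2 tick 2 v(2, 3): G4 above E4
  -> R3 @ bar 2 tick 3 v(2, 3): G4 above E4
  -> R2 @ bar 3 tick 0 v(0, 1): E3/F4 m2 -> D3/A3 P5 similar
  -> R2 @ bar 3 tick 0 v(0, 2): E3/G4 m3 -> D3/D4 P8 similar
  -> R3 @ bar 3 tick 0 v(2, 3): D4 above C4
  -> R4 @ bar 3 tick 0 v(0, 3): D3/C4 m7 untreated
  -> R3 @ bar 3 tick 1 v(2, 3): D4 above C4
  -> R3 @ bar 3 tick 2 v(2, 3): D4 above C4
  -> R3 @ bar 3 tick 3 v(2, 3): D4 above C4
  -> R3 @ bar 4 tick 0 v(2, 3): D4 above B3
  -> R4 @ bar 4 tick 0 v(0, 1): E3/D4 m7 untreated
  -> R4 @ bar 4 tick 0 v(0, 2): E3/D4 m7 untreated
  -> R3 @ bar 4 tick 1 v(2, 3): D4 above B3
  -> R3 @ bar 4 tick 2 v(2, 3): D4 above B3
  -> R3 @ bar 4 tick 3 v(2, 3): D4 above B3
  -> R2 @ bar 5 tick 0 v(0, 2): E3/D4 m7 -> G3/G4 P8 similar
  -> R2 @ bar 5 tick 0 v(0, 3): E3/B3 P5 -> G3/G4 P8 similar
  -> R2 @ bar 5 tick 0 v(2, 3): D4/B3 m3 -> G4/G4 P1 similar
  -> R8 @ bar 5 tick 0 v(0, 2): penult P8 not 3rd/6th
  -> R8 @ bar 5 tick 0 v(0, 3): penult P8 not 3rd/6th
  -> R1 @ bar 6 tick 0 v(2, 3): G4/G4 P1 -> C5/C5 P1 similar
  -> R2 @ bar 6 tick 0 v(0, 1): G3/E4 M6 -> A3/A4 P8 similar
  -> R6 @ bar 6 tick 3 v(0, 2): closes on m3
  -> R6 @ bar 6 tick 3 v(0, 3): closes on m3

(0, 0, R5, (0, 2))
(0, 0, R5, (0, 3))
(1, 0, R1, (0, 1))
(1, 0, R1, (2, 3))
(1, 0, R2, (0, 2))
(1, 0, R2, (0, 3))
(1, 0, R3, (1, 2))
(1, 1, R3, (1, 2))
(1, 2, R3, (1, 2))
(1, 3, R3, (1, 2))
(2, 0, R3, (2, 3))
(2, 0, R4, (0, 1))
(2, 1, R3, (2, 3))
(2, 2, R3, (2, 3))
(2, 3, R3, (2, 3))
(3, 0, R2, (0, 1))
(3, 0, R2, (0, 2))
(3, 0, R3, (2, 3))
(3, 0, R4, (0, 3))
(3, 1, R3, (2, 3))
(3, 2, R3, (2, 3))
(3, 3, R3, (2, 3))
(4, 0, R3, (2, 3))
(4, 0, R4, (0, 1))
(4, 0, R4, (0, 2))
(4, 1, R3, (2, 3))
(4, 2, R3, (2, 3))
(4, 3, R3, (2, 3))
(5, 0, R2, (0, 2))
(5, 0, R2, (0, 3))
(5, 0, R2, (2, 3))
(5, 0, R8, (0, 2))
(5, 0, R8, (0, 3))
(6, 0, R1, (2, 3))
(6, 0, R2, (0, 1))
(6, 3, R6, (0, 2))
(6, 3, R6, (0, 3))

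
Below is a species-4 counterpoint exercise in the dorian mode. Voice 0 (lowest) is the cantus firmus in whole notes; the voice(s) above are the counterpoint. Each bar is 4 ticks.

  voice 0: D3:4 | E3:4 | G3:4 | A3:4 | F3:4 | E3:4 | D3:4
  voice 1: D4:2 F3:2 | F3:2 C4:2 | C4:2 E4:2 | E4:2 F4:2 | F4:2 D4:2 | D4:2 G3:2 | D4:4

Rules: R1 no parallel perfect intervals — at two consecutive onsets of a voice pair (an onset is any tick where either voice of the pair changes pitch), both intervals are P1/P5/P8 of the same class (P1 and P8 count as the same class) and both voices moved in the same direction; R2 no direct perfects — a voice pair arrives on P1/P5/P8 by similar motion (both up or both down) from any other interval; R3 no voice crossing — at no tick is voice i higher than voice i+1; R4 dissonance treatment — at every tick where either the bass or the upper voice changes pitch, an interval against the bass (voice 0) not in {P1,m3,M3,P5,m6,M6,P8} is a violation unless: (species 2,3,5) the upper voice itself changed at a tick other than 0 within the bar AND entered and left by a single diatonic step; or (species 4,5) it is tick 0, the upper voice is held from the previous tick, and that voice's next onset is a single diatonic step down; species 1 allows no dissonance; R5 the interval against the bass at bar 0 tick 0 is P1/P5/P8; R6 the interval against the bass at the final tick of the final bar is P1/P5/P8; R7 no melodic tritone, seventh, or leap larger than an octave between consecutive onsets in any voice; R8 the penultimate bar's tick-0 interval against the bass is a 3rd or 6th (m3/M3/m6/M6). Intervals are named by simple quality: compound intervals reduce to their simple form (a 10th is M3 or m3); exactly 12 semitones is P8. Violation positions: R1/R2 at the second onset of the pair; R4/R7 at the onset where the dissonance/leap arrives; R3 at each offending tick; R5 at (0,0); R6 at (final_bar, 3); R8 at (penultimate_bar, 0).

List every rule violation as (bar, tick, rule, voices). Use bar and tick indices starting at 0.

bar 0: v0=D3 v1=D4 downbeat P8
bar 1: v0=E3 v1=F3 downbeat m2
bar 2: v0=G3 v1=C4 downbeat P4
bar 3: v0=A3 v1=E4 downbeat P5
bar 4: v0=F3 v1=F4 downbeat P8
bar 5: v0=E3 v1=D4 downbeat m7
bar 6: v0=D3 v1=D4 downbeat P8
  -> R4 @ bar 1 tick 0 v(0, 1): E3/F3 m2 untreated
  -> R4 @ bar 2 tick 0 v(0, 1): G3/C4 P4 untreated
  -> R4 @ bar 5 tick 0 v(0, 1): E3/D4 m7 untreated
  -> R8 @ bar 5 tick 0 v(0, 1): penult m7 not 3rd/6th

(1, 0, R4, (0, 1))
(2, 0, R4, (0, 1))
(5, 0, R4, (0, 1))
(5, 0, R8, (0, 1))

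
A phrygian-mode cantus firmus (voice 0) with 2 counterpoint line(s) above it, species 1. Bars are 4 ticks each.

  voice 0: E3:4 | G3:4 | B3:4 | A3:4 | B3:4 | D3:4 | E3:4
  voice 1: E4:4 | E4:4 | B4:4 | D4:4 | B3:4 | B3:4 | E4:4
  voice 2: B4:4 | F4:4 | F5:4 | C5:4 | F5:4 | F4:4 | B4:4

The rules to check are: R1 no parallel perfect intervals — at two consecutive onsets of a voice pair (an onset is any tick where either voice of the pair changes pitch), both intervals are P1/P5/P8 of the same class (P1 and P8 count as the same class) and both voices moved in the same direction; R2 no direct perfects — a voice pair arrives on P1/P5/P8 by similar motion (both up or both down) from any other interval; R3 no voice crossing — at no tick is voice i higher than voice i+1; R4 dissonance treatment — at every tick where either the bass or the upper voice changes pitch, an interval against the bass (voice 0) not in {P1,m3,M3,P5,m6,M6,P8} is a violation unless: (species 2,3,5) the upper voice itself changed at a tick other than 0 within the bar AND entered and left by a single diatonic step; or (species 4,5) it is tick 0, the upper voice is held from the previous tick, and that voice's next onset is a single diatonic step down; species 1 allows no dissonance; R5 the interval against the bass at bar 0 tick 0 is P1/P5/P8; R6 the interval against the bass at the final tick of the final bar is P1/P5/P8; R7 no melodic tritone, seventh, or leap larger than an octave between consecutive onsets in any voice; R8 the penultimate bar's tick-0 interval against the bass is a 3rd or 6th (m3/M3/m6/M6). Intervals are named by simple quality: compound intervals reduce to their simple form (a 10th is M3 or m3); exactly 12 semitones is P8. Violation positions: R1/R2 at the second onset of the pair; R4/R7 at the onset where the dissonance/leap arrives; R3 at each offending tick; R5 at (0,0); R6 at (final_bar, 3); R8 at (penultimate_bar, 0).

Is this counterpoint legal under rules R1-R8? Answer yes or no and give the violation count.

bar 0: v0=E3 v1=E4 v2=B4 (P5)
bar 1: v0=G3 v1=E4 v2=F4 (m7)
bar 2: v0=B3 v1=B4 v2=F5 (TT)
bar 3: v0=A3 v1=D4 v2=C5 (m3)
bar 4: v0=B3 v1=B3 v2=F5 (TT)
bar 5: v0=D3 v1=B3 v2=F4 (m3)
bar 6: v0=E3 v1=E4 v2=B4 (P5)
  R4 @ bar1.0: G3/F4 m7 untreated
  R7 @ bar1.0: B4->F4 leap 6st
  R2 @ bar2.0: G3/E4 M6 -> B3/B4 P8 similar
  R4 @ bar2.0: B3/F5 TT untreated
  R4 @ bar3.0: A3/D4 P4 untreated
  R4 @ bar4.0: B3/F5 TT untreated
  R2 @ bar6.0: D3/B3 M6 -> E3/E4 P8 similar
  R2 @ bar6.0: D3/F4 m3 -> E3/B4 P5 similar
  R2 @ bar6.0: B3/F4 TT -> E4/B4 P5 similar
  R7 @ bar6.0: F4->B4 leap 6st

No (10 violations)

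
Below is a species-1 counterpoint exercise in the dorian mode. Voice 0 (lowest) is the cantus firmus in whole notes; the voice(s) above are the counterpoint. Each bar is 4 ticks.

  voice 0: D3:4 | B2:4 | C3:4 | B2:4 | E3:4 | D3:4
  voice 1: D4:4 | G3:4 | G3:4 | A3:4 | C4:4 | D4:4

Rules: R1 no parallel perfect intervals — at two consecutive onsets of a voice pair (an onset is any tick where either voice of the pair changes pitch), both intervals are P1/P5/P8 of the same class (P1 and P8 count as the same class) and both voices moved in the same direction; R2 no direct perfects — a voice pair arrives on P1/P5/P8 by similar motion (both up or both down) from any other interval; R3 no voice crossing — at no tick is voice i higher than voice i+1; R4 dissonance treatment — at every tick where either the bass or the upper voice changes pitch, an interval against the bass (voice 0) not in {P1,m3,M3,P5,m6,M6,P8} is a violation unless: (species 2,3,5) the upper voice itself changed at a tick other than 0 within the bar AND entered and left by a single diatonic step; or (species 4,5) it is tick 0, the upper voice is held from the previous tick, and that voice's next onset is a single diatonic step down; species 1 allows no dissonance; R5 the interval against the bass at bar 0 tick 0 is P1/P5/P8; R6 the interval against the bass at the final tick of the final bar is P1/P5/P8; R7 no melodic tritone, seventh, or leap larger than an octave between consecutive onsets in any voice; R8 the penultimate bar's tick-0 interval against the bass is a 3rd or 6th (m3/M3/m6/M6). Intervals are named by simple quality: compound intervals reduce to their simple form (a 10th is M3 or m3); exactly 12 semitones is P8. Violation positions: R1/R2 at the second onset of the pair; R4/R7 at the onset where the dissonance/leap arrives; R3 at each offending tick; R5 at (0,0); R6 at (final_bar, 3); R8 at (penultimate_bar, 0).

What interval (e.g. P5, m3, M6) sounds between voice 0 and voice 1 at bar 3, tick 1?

voice 0=B2 voice 1=A3 -> m7

m7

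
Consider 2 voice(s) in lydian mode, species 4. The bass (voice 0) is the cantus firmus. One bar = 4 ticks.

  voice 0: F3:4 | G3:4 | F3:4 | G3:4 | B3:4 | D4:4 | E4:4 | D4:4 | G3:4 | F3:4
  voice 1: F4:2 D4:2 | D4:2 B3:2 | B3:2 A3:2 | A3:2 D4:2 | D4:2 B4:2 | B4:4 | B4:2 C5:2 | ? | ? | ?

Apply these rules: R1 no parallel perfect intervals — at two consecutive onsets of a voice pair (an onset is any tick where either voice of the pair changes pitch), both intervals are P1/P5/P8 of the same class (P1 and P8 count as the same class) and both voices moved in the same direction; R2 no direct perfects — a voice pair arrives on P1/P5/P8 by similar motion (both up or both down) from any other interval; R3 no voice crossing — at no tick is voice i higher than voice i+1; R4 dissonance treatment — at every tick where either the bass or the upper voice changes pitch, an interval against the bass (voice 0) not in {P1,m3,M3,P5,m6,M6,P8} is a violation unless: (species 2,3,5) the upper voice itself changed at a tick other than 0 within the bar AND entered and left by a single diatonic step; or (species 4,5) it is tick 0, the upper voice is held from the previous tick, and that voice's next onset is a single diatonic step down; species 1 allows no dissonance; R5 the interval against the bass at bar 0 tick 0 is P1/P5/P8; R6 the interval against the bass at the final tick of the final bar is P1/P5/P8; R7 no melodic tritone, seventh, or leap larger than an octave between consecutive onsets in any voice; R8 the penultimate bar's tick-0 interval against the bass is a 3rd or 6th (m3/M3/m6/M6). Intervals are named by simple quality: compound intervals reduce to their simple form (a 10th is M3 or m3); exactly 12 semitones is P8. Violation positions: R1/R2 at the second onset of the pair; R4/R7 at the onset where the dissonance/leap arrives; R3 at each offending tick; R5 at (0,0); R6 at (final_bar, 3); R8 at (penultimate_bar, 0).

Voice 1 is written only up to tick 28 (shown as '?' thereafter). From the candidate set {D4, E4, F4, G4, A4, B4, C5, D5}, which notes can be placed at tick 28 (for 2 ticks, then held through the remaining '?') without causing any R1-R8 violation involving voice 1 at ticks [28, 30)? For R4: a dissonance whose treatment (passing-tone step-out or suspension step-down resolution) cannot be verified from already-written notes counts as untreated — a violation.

D4: violates R2,R7
E4: violates R4
F4: legal
G4: violates R4
A4: violates R2
B4: legal
C5: violates R4
D5: legal

{B4, D5, F4}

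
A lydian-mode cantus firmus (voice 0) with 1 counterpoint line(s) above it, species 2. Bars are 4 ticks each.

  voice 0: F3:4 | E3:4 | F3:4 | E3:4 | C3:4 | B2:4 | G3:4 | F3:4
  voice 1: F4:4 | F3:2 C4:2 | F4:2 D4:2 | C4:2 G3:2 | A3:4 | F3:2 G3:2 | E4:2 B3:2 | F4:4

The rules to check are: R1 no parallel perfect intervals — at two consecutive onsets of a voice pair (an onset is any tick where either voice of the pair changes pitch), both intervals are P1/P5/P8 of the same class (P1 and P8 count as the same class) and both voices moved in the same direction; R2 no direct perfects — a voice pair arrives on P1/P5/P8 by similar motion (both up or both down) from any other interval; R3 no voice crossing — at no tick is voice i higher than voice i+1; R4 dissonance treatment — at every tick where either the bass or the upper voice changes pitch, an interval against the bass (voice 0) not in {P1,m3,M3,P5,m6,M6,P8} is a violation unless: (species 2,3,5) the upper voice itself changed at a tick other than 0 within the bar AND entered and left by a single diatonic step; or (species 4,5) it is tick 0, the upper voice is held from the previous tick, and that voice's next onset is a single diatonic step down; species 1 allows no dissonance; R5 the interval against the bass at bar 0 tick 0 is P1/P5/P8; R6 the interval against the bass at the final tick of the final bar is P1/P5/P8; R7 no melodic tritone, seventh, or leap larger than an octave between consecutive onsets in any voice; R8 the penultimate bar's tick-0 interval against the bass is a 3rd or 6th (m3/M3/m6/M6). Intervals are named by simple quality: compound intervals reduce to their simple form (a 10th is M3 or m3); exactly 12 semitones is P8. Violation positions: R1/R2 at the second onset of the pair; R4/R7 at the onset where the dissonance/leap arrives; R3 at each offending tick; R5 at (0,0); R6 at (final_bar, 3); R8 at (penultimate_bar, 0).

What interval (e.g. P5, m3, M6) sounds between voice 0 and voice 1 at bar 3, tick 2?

voice 0=E3 voice 1=G3 -> m3

m3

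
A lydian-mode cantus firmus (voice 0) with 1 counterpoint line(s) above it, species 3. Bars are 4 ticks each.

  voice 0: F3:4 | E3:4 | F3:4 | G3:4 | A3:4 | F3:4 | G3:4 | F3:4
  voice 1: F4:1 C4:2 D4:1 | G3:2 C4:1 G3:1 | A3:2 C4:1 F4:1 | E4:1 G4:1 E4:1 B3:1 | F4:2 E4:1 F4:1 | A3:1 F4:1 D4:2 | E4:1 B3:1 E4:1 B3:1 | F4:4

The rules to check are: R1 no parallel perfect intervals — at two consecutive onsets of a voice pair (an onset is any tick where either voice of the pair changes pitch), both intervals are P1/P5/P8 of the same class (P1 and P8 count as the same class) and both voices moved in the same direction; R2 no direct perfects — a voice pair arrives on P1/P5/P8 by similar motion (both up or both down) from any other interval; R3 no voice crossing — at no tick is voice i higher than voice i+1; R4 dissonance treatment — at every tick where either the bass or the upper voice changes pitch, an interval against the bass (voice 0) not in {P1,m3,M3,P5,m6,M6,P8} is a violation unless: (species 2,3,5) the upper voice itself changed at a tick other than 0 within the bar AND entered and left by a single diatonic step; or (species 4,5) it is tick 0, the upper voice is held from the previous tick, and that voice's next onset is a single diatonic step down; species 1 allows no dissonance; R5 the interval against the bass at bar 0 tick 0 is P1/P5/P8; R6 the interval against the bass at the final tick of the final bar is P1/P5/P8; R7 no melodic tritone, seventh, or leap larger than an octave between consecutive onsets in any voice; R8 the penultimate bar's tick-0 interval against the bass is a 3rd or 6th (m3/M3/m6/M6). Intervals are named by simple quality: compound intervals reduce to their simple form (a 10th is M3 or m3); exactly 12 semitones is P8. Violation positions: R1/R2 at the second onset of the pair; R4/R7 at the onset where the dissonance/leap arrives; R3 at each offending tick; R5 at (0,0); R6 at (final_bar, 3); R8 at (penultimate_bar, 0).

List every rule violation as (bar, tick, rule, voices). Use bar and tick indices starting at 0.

bar 0: v0=F3 v1=F4 downbeat P8
bar 1: v0=E3 v1=G3 downbeat m3
bar 2: v0=F3 v1=A3 downbeat M3
bar 3: v0=G3 v1=E4 downbeat M6
bar 4: v0=A3 v1=F4 downbeat m6
bar 5: v0=F3 v1=A3 downbeat M3
bar 6: v0=G3 v1=E4 downbeat M6
bar 7: v0=F3 v1=F4 downbeat P8
  -> R7 @ bar 4 tick 0 v(1,): B3->F4 leap 6st
  -> R7 @ bar 7 tick 0 v(1,): B3->F4 leap 6st

(4, 0, R7, (1,))
(7, 0, R7, (1,))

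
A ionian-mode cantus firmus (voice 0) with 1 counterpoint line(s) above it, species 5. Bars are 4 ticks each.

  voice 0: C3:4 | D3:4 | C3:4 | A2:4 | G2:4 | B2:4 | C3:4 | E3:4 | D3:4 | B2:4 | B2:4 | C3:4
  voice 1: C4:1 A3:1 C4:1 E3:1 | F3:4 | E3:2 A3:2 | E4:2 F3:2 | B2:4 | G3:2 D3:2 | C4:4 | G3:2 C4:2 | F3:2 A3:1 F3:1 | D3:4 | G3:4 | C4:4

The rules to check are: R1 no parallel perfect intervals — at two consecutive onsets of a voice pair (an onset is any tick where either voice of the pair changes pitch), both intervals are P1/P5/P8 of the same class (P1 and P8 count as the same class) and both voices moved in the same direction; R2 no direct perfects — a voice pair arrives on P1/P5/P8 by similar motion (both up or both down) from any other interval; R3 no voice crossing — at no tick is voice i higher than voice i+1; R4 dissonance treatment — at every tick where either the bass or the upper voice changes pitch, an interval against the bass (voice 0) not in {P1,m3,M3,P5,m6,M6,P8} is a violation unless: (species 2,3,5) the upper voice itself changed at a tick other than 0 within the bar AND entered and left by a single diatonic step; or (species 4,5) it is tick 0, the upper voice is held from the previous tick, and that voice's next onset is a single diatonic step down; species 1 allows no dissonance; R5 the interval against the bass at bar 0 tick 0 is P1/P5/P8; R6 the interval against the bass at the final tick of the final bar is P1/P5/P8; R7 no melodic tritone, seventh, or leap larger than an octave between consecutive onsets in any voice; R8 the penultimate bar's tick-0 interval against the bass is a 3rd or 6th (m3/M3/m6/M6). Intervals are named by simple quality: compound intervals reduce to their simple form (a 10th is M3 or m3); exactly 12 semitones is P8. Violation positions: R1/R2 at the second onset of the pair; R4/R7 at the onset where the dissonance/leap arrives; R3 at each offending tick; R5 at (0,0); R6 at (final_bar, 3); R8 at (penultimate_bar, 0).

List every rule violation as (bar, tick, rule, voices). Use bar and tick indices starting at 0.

(3, 2, R7, (1,))
(4, 0, R7, (1,))
(6, 0, R2, (0, 1))
(6, 0, R7, (1,))
(11, 0, R2, (0, 1))

bar 0: v0=C3 v1=C4 downbeat P8
bar 1: v0=D3 v1=F3 downbeat m3
bar 2: v0=C3 v1=E3 downbeat M3
bar 3: v0=A2 v1=E4 downbeat P5
bar 4: v0=G2 v1=B2 downbeat M3
bar 5: v0=B2 v1=G3 downbeat m6
bar 6: v0=C3 v1=C4 downbeat P8
bar 7: v0=E3 v1=G3 downbeat m3
bar 8: v0=D3 v1=F3 downbeat m3
bar 9: v0=B2 v1=D3 downbeat m3
bar 10: v0=B2 v1=G3 downbeat m6
bar 11: v0=C3 v1=C4 downbeat P8
  -> R7 @ bar 3 tick 2 v(1,): E4->F3 leap 11st
  -> R7 @ bar 4 tick 0 v(1,): F3->B2 leap 6st
  -> R2 @ bar 6 tick 0 v(0, 1): B2/D3 m3 -> C3/C4 P8 similar
  -> R7 @ bar 6 tick 0 v(1,): D3->C4 leap 10st
  -> R2 @ bar 11 tick 0 v(0, 1): B2/G3 m6 -> C3/C4 P8 similar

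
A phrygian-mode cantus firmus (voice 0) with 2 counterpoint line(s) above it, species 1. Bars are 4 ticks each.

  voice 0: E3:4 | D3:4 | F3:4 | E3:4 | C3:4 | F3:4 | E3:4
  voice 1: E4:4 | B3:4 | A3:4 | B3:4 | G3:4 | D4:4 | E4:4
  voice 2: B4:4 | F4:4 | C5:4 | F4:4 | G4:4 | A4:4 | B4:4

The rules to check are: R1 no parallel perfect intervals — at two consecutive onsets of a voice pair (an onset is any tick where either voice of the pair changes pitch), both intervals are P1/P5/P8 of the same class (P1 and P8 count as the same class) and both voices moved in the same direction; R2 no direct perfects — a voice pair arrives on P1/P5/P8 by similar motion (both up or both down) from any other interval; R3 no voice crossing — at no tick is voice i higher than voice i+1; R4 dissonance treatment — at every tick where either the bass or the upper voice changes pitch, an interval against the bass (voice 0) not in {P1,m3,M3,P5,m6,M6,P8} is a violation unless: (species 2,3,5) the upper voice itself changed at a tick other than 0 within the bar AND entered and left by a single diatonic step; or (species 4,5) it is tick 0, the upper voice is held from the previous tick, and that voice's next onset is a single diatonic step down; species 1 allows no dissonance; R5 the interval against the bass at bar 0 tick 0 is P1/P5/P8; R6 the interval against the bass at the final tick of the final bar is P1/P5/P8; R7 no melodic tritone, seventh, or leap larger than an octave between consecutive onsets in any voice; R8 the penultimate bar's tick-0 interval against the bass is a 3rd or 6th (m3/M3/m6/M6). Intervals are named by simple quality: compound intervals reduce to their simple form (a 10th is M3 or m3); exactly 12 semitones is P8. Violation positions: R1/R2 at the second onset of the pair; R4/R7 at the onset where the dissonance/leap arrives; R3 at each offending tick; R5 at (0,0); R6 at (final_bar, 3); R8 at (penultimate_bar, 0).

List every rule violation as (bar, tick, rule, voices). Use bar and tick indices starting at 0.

bar 0: v0=E3 v1=E4 v2=B4 downbeat P5
bar 1: v0=D3 v1=B3 v2=F4 downbeat m3
bar 2: v0=F3 v1=A3 v2=C5 downbeat P5
bar 3: v0=E3 v1=B3 v2=F4 downbeat m2
bar 4: v0=C3 v1=G3 v2=G4 downbeat P5
bar 5: v0=F3 v1=D4 v2=A4 downbeat M3
bar 6: v0=E3 v1=E4 v2=B4 downbeat P5
  -> R7 @ bar 1 tick 0 v(2,): B4->F4 leap 6st
  -> R2 @ bar 2 tick 0 v(0, 2): D3/F4 m3 -> F3/C5 P5 similar
  -> R4 @ bar 3 tick 0 v(0, 2): E3/F4 m2 untreated
  -> R1 @ bar 4 tick 0 v(0, 1): E3/B3 P5 -> C3/G3 P5 similar
  -> R2 @ bar 5 tick 0 v(1, 2): G3/G4 P8 -> D4/A4 P5 similar
  -> R1 @ bar 6 tick 0 v(1, 2): D4/A4 P5 -> E4/B4 P5 similar

(1, 0, R7, (2,))
(2, 0, R2, (0, 2))
(3, 0, R4, (0, 2))
(4, 0, R1, (0, 1))
(5, 0, R2, (1, 2))
(6, 0, R1, (1, 2))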